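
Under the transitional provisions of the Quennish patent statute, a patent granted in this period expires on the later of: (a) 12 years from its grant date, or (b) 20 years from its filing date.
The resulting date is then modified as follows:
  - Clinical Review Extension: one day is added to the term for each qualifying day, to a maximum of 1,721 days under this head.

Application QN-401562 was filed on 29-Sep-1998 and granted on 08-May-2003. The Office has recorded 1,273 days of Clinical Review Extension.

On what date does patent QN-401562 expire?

2022-03-25

(a) grant + 12 years → 8 May 2015.
(b) filing + 20 years → 29 September 2018.
Later of the two: 29 September 2018.
Clinical Review Extension: 1273 days (within the 1721-day cap) → +1273 days → 25 March 2022.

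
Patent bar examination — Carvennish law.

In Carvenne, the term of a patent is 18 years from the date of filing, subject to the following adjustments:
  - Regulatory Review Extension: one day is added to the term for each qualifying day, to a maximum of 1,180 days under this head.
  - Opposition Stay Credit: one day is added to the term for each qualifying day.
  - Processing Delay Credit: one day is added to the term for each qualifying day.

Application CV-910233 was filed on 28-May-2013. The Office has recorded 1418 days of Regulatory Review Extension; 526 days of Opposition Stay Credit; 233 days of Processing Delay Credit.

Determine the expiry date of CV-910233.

Base term: filing date + 18 years → 28 May 2031.
Regulatory Review Extension: 1418 days claimed exceeds the 1180-day cap, so +1180 days → 20 August 2034.
Opposition Stay Credit: +526 days → 28 January 2036.
Processing Delay Credit: +233 days → 17 September 2036.

2036-09-17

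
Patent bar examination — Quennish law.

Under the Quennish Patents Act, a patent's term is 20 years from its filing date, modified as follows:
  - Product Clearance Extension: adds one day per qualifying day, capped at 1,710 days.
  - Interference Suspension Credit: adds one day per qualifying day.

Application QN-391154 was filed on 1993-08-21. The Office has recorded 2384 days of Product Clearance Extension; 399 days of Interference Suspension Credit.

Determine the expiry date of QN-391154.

2019-05-31

Base term: filing date + 20 years → 21 August 2013.
Product Clearance Extension: 2384 days claimed exceeds the 1710-day cap, so +1710 days → 27 April 2018.
Interference Suspension Credit: +399 days → 31 May 2019.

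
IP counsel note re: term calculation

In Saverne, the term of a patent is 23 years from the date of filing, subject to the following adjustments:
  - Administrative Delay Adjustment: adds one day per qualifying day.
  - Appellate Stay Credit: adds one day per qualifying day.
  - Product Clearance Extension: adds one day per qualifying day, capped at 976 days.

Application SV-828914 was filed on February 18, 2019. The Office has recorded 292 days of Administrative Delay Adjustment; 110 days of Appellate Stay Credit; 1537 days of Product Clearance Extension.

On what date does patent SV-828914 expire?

2045-11-27

Base term: filing date + 23 years → 18 February 2042.
Administrative Delay Adjustment: +292 days → 7 December 2042.
Appellate Stay Credit: +110 days → 27 March 2043.
Product Clearance Extension: 1537 days claimed exceeds the 976-day cap, so +976 days → 27 November 2045.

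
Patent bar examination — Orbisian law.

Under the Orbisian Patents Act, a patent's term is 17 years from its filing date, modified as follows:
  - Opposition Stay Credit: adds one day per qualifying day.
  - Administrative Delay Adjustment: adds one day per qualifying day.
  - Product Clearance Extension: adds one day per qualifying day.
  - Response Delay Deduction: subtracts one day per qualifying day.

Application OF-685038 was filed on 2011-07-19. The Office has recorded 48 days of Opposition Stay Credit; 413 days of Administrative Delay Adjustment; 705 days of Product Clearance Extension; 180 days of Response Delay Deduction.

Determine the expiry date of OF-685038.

Base term: filing date + 17 years → 19 July 2028.
Opposition Stay Credit: +48 days → 5 September 2028.
Administrative Delay Adjustment: +413 days → 23 October 2029.
Product Clearance Extension: +705 days → 28 September 2031.
Response Delay Deduction: −180 days → 1 April 2031.

April 1, 2031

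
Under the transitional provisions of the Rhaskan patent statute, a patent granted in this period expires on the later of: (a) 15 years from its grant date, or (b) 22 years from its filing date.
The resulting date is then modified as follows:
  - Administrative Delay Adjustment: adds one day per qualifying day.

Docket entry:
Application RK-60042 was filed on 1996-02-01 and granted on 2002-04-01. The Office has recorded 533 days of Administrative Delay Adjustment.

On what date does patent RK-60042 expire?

2019-07-19

(a) grant + 15 years → 1 April 2017.
(b) filing + 22 years → 1 February 2018.
Later of the two: 1 February 2018.
Administrative Delay Adjustment: +533 days → 19 July 2019.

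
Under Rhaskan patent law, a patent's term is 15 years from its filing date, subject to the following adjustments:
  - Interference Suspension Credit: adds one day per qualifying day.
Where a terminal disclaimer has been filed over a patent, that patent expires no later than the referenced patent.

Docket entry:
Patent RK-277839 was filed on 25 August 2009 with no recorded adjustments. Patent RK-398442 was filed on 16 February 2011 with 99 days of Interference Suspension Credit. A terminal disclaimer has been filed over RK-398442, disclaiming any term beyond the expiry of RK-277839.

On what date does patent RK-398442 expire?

August 25, 2024

Natural term of RK-398442:
  Base: filing + 15 years → 16 February 2026.
  Interference Suspension Credit: +99 days → 26 May 2026.
Expiry of referenced patent RK-277839:
  Base: filing + 15 years → 25 August 2024.
Terminal disclaimer: RK-398442 expires on the earlier of 26 May 2026 and 25 August 2024.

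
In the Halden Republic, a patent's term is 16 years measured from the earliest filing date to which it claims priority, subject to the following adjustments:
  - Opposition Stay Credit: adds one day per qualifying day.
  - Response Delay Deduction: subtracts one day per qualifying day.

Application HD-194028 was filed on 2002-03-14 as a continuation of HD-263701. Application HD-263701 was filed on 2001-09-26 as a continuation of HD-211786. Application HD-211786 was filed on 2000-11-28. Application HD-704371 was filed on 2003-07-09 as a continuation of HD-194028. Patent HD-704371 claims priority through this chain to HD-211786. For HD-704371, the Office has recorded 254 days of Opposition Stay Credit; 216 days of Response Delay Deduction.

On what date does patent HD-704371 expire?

Earliest priority filing: 28 November 2000.
Base term: 28 November 2000 + 16 years → 28 November 2016.
Opposition Stay Credit: +254 days → 9 August 2017.
Response Delay Deduction: −216 days → 5 January 2017.

January 5, 2017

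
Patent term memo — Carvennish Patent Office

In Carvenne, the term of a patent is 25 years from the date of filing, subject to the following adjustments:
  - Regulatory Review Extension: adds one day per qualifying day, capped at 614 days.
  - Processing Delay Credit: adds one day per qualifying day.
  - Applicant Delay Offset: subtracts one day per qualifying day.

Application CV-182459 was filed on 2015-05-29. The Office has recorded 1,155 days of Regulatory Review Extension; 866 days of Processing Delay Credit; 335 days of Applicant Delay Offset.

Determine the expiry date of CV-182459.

July 18, 2043

Base term: filing date + 25 years → 29 May 2040.
Regulatory Review Extension: 1155 days claimed exceeds the 614-day cap, so +614 days → 2 February 2042.
Processing Delay Credit: +866 days → 17 June 2044.
Applicant Delay Offset: −335 days → 18 July 2043.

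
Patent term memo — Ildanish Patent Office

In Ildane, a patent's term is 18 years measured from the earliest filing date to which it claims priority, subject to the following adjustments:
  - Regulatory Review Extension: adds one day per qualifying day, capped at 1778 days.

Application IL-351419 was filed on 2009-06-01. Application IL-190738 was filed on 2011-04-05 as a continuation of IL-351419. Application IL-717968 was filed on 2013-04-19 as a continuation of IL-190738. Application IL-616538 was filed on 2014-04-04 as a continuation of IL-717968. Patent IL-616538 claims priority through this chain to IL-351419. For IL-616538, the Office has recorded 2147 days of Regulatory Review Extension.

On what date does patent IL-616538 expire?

April 13, 2032

Earliest priority filing: 1 June 2009.
Base term: 1 June 2009 + 18 years → 1 June 2027.
Regulatory Review Extension: 2147 days claimed exceeds the 1778-day cap, so +1778 days → 13 April 2032.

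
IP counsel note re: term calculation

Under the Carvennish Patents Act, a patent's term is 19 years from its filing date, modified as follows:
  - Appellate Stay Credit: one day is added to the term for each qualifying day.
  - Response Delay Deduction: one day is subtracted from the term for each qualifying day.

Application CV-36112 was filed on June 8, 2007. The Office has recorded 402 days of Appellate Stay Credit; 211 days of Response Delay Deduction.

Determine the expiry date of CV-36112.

2026-12-16

Base term: filing date + 19 years → 8 June 2026.
Appellate Stay Credit: +402 days → 15 July 2027.
Response Delay Deduction: −211 days → 16 December 2026.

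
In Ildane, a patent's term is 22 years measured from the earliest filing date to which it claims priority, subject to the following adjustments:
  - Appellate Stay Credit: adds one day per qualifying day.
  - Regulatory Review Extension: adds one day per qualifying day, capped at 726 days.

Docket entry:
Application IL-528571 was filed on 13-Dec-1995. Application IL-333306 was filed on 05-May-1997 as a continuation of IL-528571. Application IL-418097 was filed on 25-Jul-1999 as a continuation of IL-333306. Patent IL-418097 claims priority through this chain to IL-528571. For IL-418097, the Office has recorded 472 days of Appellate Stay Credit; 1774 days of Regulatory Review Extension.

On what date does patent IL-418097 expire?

Earliest priority filing: 13 December 1995.
Base term: 13 December 1995 + 22 years → 13 December 2017.
Appellate Stay Credit: +472 days → 30 March 2019.
Regulatory Review Extension: 1774 days claimed exceeds the 726-day cap, so +726 days → 25 March 2021.

2021-03-25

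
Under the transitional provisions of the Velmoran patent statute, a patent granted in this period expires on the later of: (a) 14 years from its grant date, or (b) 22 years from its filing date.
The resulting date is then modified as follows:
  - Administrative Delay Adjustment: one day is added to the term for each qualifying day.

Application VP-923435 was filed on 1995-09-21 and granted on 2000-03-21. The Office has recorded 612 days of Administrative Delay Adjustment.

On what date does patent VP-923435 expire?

(a) grant + 14 years → 21 March 2014.
(b) filing + 22 years → 21 September 2017.
Later of the two: 21 September 2017.
Administrative Delay Adjustment: +612 days → 26 May 2019.

2019-05-26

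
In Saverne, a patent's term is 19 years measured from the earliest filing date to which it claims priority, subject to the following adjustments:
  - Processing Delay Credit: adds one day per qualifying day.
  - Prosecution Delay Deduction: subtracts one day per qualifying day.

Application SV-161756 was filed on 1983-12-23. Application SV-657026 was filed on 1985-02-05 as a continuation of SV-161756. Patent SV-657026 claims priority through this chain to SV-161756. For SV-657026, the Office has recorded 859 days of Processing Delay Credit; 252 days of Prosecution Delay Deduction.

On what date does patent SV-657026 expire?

Earliest priority filing: 23 December 1983.
Base term: 23 December 1983 + 19 years → 23 December 2002.
Processing Delay Credit: +859 days → 30 April 2005.
Prosecution Delay Deduction: −252 days → 21 August 2004.

August 21, 2004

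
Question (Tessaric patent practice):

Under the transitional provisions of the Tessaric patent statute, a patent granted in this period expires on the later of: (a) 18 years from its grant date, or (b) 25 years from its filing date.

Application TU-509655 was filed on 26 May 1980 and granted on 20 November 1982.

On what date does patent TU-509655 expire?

(a) grant + 18 years → 20 November 2000.
(b) filing + 25 years → 26 May 2005.
Later of the two: 26 May 2005.

2005-05-26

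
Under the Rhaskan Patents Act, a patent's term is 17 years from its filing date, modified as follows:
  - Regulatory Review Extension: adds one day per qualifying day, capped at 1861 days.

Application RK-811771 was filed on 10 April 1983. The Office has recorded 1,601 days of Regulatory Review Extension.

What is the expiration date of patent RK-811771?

2004-08-28

Base term: filing date + 17 years → 10 April 2000.
Regulatory Review Extension: 1601 days (within the 1861-day cap) → +1601 days → 28 August 2004.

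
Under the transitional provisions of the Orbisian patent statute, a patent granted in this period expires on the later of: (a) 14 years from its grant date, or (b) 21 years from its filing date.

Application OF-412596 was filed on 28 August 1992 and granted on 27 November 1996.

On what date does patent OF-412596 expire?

August 28, 2013

(a) grant + 14 years → 27 November 2010.
(b) filing + 21 years → 28 August 2013.
Later of the two: 28 August 2013.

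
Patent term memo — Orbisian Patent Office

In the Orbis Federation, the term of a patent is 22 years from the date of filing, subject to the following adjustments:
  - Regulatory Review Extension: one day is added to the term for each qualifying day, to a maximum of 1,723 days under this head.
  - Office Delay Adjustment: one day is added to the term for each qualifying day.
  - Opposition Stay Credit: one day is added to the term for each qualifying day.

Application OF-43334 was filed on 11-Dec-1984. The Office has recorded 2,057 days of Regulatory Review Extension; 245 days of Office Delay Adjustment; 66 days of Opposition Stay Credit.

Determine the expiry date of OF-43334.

Base term: filing date + 22 years → 11 December 2006.
Regulatory Review Extension: 2057 days claimed exceeds the 1723-day cap, so +1723 days → 30 August 2011.
Office Delay Adjustment: +245 days → 1 May 2012.
Opposition Stay Credit: +66 days → 6 July 2012.

July 6, 2012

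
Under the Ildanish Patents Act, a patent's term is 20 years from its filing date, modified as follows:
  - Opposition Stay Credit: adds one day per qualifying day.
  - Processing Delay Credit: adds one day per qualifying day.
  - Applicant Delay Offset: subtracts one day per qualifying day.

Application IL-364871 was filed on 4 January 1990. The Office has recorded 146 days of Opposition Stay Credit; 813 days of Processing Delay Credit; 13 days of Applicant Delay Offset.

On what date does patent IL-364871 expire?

August 7, 2012

Base term: filing date + 20 years → 4 January 2010.
Opposition Stay Credit: +146 days → 30 May 2010.
Processing Delay Credit: +813 days → 20 August 2012.
Applicant Delay Offset: −13 days → 7 August 2012.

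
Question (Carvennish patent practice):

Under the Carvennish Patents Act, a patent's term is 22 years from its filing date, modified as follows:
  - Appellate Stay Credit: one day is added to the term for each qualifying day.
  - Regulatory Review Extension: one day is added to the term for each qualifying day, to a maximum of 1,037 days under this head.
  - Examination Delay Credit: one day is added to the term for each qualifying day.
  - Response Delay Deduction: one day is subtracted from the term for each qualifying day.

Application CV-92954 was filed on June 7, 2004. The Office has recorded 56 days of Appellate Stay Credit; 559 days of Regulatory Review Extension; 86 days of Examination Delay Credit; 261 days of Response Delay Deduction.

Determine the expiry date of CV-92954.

2027-08-21

Base term: filing date + 22 years → 7 June 2026.
Appellate Stay Credit: +56 days → 2 August 2026.
Regulatory Review Extension: 559 days (within the 1037-day cap) → +559 days → 12 February 2028.
Examination Delay Credit: +86 days → 8 May 2028.
Response Delay Deduction: −261 days → 21 August 2027.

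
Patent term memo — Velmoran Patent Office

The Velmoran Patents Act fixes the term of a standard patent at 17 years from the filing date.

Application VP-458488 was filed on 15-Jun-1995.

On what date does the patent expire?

2012-06-15

Filing date + 17 years → 15 June 2012.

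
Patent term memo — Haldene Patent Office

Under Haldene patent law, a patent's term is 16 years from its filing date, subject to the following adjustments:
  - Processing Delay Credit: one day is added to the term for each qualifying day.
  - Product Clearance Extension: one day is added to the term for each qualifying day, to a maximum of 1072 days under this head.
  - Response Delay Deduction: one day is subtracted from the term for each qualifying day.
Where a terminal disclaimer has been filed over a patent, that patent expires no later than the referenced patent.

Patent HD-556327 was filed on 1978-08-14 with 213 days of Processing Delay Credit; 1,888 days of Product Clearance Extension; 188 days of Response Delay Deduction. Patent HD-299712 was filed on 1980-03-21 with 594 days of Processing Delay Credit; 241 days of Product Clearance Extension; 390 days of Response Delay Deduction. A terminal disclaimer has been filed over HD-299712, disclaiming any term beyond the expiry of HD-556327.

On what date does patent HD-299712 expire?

June 9, 1997

Natural term of HD-299712:
  Base: filing + 16 years → 21 March 1996.
  Processing Delay Credit: +594 days → 5 November 1997.
  Product Clearance Extension: 241 days (within the 1072-day cap) → +241 days → 4 July 1998.
  Response Delay Deduction: −390 days → 9 June 1997.
Expiry of referenced patent HD-556327:
  Base: filing + 16 years → 14 August 1994.
  Processing Delay Credit: +213 days → 15 March 1995.
  Product Clearance Extension: 1888 days claimed exceeds the 1072-day cap, so +1072 days → 19 February 1998.
  Response Delay Deduction: −188 days → 15 August 1997.
Terminal disclaimer: HD-299712 expires on the earlier of 9 June 1997 and 15 August 1997.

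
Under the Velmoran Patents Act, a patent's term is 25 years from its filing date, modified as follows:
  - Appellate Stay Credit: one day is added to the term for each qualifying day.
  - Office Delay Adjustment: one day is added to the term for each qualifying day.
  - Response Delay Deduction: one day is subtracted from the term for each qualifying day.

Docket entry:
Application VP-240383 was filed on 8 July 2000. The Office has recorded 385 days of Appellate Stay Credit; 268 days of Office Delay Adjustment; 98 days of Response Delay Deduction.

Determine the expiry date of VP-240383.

2027-01-14

Base term: filing date + 25 years → 8 July 2025.
Appellate Stay Credit: +385 days → 28 July 2026.
Office Delay Adjustment: +268 days → 22 April 2027.
Response Delay Deduction: −98 days → 14 January 2027.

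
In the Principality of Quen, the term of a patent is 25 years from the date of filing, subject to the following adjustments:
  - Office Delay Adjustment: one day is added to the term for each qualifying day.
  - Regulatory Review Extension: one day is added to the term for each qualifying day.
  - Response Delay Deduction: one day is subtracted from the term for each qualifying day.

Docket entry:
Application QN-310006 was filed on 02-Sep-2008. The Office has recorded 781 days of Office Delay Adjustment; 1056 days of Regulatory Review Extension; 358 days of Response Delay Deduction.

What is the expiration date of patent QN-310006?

Base term: filing date + 25 years → 2 September 2033.
Office Delay Adjustment: +781 days → 23 October 2035.
Regulatory Review Extension: +1056 days → 13 September 2038.
Response Delay Deduction: −358 days → 20 September 2037.

2037-09-20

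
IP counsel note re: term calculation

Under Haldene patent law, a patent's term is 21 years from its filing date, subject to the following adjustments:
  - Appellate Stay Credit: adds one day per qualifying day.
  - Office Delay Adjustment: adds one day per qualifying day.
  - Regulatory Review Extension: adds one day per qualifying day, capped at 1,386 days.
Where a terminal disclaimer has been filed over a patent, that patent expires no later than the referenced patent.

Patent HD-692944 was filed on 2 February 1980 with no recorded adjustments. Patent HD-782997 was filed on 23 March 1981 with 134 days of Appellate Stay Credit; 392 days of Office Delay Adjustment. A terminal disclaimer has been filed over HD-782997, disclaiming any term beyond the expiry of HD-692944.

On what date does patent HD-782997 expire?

Natural term of HD-782997:
  Base: filing + 21 years → 23 March 2002.
  Appellate Stay Credit: +134 days → 4 August 2002.
  Office Delay Adjustment: +392 days → 31 August 2003.
Expiry of referenced patent HD-692944:
  Base: filing + 21 years → 2 February 2001.
Terminal disclaimer: HD-782997 expires on the earlier of 31 August 2003 and 2 February 2001.

2001-02-02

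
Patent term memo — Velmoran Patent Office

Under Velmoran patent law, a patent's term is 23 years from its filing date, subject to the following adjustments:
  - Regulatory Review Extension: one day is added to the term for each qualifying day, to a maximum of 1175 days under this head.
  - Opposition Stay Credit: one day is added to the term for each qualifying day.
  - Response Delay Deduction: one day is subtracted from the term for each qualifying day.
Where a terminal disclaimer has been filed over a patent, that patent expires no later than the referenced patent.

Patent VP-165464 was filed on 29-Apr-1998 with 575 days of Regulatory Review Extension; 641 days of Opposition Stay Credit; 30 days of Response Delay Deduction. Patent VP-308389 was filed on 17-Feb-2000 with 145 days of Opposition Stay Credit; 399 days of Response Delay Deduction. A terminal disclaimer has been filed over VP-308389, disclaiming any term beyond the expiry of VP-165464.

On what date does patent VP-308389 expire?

Natural term of VP-308389:
  Base: filing + 23 years → 17 February 2023.
  Opposition Stay Credit: +145 days → 12 July 2023.
  Response Delay Deduction: −399 days → 8 June 2022.
Expiry of referenced patent VP-165464:
  Base: filing + 23 years → 29 April 2021.
  Regulatory Review Extension: 575 days (within the 1175-day cap) → +575 days → 25 November 2022.
  Opposition Stay Credit: +641 days → 27 August 2024.
  Response Delay Deduction: −30 days → 28 July 2024.
Terminal disclaimer: VP-308389 expires on the earlier of 8 June 2022 and 28 July 2024.

2022-06-08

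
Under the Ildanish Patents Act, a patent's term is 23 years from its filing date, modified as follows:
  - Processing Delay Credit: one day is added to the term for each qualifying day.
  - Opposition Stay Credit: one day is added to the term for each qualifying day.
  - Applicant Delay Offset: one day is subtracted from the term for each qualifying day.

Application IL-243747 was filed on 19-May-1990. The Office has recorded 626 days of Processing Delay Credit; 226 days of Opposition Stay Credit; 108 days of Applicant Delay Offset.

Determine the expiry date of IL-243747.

Base term: filing date + 23 years → 19 May 2013.
Processing Delay Credit: +626 days → 4 February 2015.
Opposition Stay Credit: +226 days → 18 September 2015.
Applicant Delay Offset: −108 days → 2 June 2015.

June 2, 2015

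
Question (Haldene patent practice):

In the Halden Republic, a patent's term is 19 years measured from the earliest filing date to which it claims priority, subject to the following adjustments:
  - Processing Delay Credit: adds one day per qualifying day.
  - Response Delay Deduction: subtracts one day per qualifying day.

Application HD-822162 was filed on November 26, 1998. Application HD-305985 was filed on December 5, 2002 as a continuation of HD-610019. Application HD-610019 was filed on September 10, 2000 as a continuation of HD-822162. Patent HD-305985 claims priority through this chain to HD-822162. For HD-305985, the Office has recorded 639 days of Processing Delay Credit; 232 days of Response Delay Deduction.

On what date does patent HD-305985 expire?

January 7, 2019

Earliest priority filing: 26 November 1998.
Base term: 26 November 1998 + 19 years → 26 November 2017.
Processing Delay Credit: +639 days → 27 August 2019.
Response Delay Deduction: −232 days → 7 January 2019.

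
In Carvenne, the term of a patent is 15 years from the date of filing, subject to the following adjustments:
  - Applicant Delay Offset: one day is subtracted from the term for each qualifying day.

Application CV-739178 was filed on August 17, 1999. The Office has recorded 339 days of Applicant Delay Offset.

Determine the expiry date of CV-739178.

Base term: filing date + 15 years → 17 August 2014.
Applicant Delay Offset: −339 days → 12 September 2013.

2013-09-12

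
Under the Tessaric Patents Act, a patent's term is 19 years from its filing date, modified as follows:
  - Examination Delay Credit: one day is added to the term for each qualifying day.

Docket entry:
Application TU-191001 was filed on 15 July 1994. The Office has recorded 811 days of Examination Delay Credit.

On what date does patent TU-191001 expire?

Base term: filing date + 19 years → 15 July 2013.
Examination Delay Credit: +811 days → 4 October 2015.

October 4, 2015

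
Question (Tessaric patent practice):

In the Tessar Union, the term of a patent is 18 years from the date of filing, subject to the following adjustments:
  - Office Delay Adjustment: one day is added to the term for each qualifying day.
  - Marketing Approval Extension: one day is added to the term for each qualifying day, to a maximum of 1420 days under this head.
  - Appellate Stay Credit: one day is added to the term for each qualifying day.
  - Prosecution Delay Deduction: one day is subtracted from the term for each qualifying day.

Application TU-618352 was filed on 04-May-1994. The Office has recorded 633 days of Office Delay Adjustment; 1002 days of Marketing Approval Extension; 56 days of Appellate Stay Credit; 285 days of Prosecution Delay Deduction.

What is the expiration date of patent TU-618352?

Base term: filing date + 18 years → 4 May 2012.
Office Delay Adjustment: +633 days → 27 January 2014.
Marketing Approval Extension: 1002 days (within the 1420-day cap) → +1002 days → 25 October 2016.
Appellate Stay Credit: +56 days → 20 December 2016.
Prosecution Delay Deduction: −285 days → 10 March 2016.

March 10, 2016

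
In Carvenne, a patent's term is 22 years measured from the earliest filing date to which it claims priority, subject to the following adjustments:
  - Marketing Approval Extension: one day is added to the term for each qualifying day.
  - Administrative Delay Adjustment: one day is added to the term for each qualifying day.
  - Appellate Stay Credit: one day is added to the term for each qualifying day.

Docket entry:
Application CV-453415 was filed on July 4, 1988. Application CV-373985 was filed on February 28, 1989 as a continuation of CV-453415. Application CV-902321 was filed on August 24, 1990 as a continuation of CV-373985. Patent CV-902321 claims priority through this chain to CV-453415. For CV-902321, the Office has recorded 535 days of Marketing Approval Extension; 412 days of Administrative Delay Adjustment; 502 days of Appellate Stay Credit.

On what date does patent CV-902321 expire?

Earliest priority filing: 4 July 1988.
Base term: 4 July 1988 + 22 years → 4 July 2010.
Marketing Approval Extension: +535 days → 21 December 2011.
Administrative Delay Adjustment: +412 days → 5 February 2013.
Appellate Stay Credit: +502 days → 22 June 2014.

2014-06-22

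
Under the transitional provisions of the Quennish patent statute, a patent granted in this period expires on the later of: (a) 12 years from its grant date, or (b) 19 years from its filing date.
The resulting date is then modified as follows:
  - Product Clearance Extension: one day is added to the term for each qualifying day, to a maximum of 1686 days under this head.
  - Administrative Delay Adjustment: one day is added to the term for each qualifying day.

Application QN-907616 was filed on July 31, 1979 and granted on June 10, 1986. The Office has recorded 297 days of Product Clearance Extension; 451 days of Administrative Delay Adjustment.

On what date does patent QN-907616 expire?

(a) grant + 12 years → 10 June 1998.
(b) filing + 19 years → 31 July 1998.
Later of the two: 31 July 1998.
Product Clearance Extension: 297 days (within the 1686-day cap) → +297 days → 24 May 1999.
Administrative Delay Adjustment: +451 days → 17 August 2000.

2000-08-17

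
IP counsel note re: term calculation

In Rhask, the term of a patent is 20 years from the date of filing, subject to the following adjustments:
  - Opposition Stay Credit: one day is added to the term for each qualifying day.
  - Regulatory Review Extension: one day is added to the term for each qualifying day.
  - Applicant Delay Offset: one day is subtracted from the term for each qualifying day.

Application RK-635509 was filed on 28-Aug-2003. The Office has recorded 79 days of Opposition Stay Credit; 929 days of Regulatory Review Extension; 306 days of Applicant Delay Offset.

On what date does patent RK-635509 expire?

Base term: filing date + 20 years → 28 August 2023.
Opposition Stay Credit: +79 days → 15 November 2023.
Regulatory Review Extension: +929 days → 1 June 2026.
Applicant Delay Offset: −306 days → 30 July 2025.

July 30, 2025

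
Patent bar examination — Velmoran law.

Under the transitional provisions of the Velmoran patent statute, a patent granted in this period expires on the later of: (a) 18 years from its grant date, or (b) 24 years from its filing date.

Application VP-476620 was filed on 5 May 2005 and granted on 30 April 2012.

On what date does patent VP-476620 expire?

2030-04-30

(a) grant + 18 years → 30 April 2030.
(b) filing + 24 years → 5 May 2029.
Later of the two: 30 April 2030.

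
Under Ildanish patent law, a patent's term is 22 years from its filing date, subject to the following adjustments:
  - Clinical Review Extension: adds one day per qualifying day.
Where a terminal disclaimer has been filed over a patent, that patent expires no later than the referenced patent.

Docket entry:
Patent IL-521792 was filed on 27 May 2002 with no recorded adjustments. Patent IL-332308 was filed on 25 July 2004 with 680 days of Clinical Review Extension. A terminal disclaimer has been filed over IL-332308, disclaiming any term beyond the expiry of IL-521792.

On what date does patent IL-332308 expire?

2024-05-27

Natural term of IL-332308:
  Base: filing + 22 years → 25 July 2026.
  Clinical Review Extension: +680 days → 4 June 2028.
Expiry of referenced patent IL-521792:
  Base: filing + 22 years → 27 May 2024.
Terminal disclaimer: IL-332308 expires on the earlier of 4 June 2028 and 27 May 2024.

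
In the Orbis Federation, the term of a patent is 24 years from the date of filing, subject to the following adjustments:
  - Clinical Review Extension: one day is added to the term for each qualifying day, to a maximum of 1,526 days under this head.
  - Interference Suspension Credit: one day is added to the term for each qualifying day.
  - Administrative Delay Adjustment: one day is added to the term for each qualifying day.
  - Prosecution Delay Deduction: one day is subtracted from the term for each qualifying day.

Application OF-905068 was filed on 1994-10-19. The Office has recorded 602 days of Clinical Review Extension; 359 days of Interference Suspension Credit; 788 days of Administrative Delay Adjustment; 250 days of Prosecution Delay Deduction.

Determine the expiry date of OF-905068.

November 26, 2022

Base term: filing date + 24 years → 19 October 2018.
Clinical Review Extension: 602 days (within the 1526-day cap) → +602 days → 12 June 2020.
Interference Suspension Credit: +359 days → 6 June 2021.
Administrative Delay Adjustment: +788 days → 3 August 2023.
Prosecution Delay Deduction: −250 days → 26 November 2022.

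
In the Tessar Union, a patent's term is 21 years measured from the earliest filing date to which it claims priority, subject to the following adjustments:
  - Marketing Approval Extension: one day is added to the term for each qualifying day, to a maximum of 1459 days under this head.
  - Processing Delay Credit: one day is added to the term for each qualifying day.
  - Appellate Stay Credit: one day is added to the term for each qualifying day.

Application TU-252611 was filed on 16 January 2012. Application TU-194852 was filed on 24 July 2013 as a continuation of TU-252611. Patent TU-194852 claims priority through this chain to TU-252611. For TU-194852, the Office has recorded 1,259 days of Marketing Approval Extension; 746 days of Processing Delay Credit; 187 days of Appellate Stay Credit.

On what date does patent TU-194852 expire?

2039-01-17

Earliest priority filing: 16 January 2012.
Base term: 16 January 2012 + 21 years → 16 January 2033.
Marketing Approval Extension: 1259 days (within the 1459-day cap) → +1259 days → 28 June 2036.
Processing Delay Credit: +746 days → 14 July 2038.
Appellate Stay Credit: +187 days → 17 January 2039.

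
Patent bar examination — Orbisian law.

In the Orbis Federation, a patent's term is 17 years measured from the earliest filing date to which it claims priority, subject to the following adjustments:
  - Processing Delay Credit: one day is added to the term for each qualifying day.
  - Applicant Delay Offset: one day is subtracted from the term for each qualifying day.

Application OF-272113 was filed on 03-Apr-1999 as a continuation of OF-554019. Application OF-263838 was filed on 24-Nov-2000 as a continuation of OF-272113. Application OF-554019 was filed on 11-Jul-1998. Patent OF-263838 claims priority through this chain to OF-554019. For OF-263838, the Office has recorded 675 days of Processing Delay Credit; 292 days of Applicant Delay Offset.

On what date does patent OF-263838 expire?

Earliest priority filing: 11 July 1998.
Base term: 11 July 1998 + 17 years → 11 July 2015.
Processing Delay Credit: +675 days → 16 May 2017.
Applicant Delay Offset: −292 days → 28 July 2016.

2016-07-28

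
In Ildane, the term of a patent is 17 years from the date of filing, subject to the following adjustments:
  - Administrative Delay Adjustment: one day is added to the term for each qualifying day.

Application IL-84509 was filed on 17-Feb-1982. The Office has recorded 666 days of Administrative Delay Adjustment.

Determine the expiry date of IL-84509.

Base term: filing date + 17 years → 17 February 1999.
Administrative Delay Adjustment: +666 days → 14 December 2000.

2000-12-14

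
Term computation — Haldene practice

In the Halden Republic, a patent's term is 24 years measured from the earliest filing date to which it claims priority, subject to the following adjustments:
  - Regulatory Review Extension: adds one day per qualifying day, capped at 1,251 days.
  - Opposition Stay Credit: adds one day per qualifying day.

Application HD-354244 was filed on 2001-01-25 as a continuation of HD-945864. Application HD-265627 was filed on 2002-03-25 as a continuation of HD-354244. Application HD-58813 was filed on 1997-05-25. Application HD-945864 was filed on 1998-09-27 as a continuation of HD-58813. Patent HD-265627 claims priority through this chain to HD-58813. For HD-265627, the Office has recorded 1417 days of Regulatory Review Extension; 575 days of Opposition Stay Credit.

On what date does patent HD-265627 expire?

Earliest priority filing: 25 May 1997.
Base term: 25 May 1997 + 24 years → 25 May 2021.
Regulatory Review Extension: 1417 days claimed exceeds the 1251-day cap, so +1251 days → 27 October 2024.
Opposition Stay Credit: +575 days → 25 May 2026.

May 25, 2026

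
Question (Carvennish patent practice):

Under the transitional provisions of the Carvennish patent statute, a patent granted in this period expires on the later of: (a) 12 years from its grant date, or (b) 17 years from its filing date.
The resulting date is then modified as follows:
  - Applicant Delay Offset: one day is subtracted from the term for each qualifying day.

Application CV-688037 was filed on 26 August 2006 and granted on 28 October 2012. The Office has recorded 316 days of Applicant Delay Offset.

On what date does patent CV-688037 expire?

2023-12-17

(a) grant + 12 years → 28 October 2024.
(b) filing + 17 years → 26 August 2023.
Later of the two: 28 October 2024.
Applicant Delay Offset: −316 days → 17 December 2023.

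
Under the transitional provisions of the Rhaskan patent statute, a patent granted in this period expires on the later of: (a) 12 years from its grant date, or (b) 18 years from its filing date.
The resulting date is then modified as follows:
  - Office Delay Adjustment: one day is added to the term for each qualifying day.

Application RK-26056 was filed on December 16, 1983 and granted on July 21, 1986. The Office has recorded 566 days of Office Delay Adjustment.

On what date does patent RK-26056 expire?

(a) grant + 12 years → 21 July 1998.
(b) filing + 18 years → 16 December 2001.
Later of the two: 16 December 2001.
Office Delay Adjustment: +566 days → 5 July 2003.

2003-07-05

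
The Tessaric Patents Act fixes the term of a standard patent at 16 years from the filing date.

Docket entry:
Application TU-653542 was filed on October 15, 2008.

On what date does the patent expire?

Filing date + 16 years → 15 October 2024.

October 15, 2024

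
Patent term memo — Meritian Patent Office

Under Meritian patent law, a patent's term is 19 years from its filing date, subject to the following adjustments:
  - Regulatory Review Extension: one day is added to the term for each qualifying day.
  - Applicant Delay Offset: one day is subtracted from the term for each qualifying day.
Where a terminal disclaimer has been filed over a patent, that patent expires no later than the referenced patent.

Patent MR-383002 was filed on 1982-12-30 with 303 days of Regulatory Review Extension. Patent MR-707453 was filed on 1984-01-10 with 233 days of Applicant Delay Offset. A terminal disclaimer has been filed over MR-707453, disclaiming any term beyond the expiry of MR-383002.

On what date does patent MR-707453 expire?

Natural term of MR-707453:
  Base: filing + 19 years → 10 January 2003.
  Applicant Delay Offset: −233 days → 22 May 2002.
Expiry of referenced patent MR-383002:
  Base: filing + 19 years → 30 December 2001.
  Regulatory Review Extension: +303 days → 29 October 2002.
Terminal disclaimer: MR-707453 expires on the earlier of 22 May 2002 and 29 October 2002.

May 22, 2002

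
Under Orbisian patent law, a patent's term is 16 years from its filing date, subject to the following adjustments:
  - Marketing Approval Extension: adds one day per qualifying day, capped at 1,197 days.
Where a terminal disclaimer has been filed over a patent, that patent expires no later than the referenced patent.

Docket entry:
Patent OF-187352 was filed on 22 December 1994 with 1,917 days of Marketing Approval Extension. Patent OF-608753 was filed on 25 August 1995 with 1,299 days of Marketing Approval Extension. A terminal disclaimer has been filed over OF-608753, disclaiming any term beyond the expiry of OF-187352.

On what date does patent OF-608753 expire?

2014-04-02

Natural term of OF-608753:
  Base: filing + 16 years → 25 August 2011.
  Marketing Approval Extension: 1299 days claimed exceeds the 1197-day cap, so +1197 days → 4 December 2014.
Expiry of referenced patent OF-187352:
  Base: filing + 16 years → 22 December 2010.
  Marketing Approval Extension: 1917 days claimed exceeds the 1197-day cap, so +1197 days → 2 April 2014.
Terminal disclaimer: OF-608753 expires on the earlier of 4 December 2014 and 2 April 2014.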